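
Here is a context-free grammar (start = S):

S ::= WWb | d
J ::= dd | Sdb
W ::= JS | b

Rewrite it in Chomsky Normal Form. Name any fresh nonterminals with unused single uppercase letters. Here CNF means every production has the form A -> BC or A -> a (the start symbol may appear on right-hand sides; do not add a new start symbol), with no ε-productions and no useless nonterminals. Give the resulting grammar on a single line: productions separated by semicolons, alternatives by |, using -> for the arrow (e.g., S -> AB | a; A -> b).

No ε-productions.
No unit productions to eliminate.
TERM: introduce B -> b, A -> d and substitute in every rule of length ≥2.
BIN: J -> SAB becomes J -> SC, C -> AB; S -> WWB becomes S -> WD, D -> WB.

S -> d | WD; A -> d; B -> b; C -> AB; D -> WB; J -> AA | SC; W -> b | JS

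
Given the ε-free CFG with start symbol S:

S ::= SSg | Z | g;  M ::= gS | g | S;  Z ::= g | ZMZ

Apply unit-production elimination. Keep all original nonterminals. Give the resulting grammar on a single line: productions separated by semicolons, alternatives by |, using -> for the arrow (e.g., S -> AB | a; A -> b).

Unit productions: M->S, S->Z.
Unit pairs (A ⇒* B via units): (M,S), (M,Z), (S,Z).
S: inherits non-unit rules of {S, Z} → SSg | ZMZ | g.
M: inherits non-unit rules of {M, S, Z} → SSg | ZMZ | g | gS.
Z: inherits non-unit rules of {Z} → ZMZ | g.

S -> g | SSg | ZMZ; M -> g | gS | SSg | ZMZ; Z -> g | ZMZ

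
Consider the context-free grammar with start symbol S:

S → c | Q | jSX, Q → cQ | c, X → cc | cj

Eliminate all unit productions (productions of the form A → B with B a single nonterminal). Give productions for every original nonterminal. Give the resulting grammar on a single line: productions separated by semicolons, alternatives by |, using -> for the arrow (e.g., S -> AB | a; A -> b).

Unit productions: S->Q.
Unit pairs (A ⇒* B via units): (S,Q).
S: inherits non-unit rules of {Q, S} → c | cQ | jSX.
Q: inherits non-unit rules of {Q} → c | cQ.
X: inherits non-unit rules of {X} → cc | cj.

S -> c | cQ | jSX; Q -> c | cQ; X -> cc | cj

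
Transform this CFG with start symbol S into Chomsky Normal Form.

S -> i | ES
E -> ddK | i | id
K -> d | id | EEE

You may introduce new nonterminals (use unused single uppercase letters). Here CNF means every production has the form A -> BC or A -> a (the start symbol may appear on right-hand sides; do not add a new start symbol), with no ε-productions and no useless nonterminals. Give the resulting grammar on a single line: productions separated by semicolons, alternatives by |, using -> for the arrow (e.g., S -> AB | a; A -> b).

No ε-productions.
No unit productions to eliminate.
TERM: introduce A -> d, B -> i and substitute in every rule of length ≥2.
BIN: E -> AAK becomes E -> AC, C -> AK; K -> EEE becomes K -> ED, D -> EE.

S -> i | ES; A -> d; B -> i; C -> AK; D -> EE; E -> i | AC | BA; K -> d | BA | ED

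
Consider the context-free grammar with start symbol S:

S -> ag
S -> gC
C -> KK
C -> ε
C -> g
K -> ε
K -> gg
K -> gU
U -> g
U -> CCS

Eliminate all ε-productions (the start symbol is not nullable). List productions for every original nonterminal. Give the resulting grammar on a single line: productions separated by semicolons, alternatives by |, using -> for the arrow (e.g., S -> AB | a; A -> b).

S -> g | ag | gC; C -> K | g | KK; K -> gU | gg; U -> S | g | CS | CCS

Nullable set: {C, K}.
S -> gC: C nullable, giving g | gC.
Drop C -> ε.
C -> KK: K, K nullable, giving K | KK.
Drop K -> ε.
U -> CCS: C, C nullable, giving CCS | CS | S.
Unchanged (no nullable symbols): S -> ag; C -> g; K -> gU; K -> gg; U -> g.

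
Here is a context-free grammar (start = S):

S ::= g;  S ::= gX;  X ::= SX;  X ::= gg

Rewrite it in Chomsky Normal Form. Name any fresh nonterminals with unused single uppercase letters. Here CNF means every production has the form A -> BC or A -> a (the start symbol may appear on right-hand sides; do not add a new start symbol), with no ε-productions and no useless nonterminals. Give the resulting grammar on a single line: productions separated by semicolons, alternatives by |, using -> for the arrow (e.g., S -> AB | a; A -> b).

S -> g | AX; A -> g; X -> AA | SX

No ε-productions.
No unit productions to eliminate.
TERM: introduce A -> g and substitute in every rule of length ≥2.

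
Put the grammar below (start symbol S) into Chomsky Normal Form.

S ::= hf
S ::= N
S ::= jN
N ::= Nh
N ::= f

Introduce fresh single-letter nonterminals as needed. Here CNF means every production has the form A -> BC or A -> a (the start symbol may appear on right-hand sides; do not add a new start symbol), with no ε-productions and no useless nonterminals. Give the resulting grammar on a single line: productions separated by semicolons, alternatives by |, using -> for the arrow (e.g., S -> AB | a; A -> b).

S -> f | AB | CN | NA; A -> h; B -> f; C -> j; N -> f | NA

No ε-productions.
After unit-elimination: S -> f | Nh | hf | jN; N -> f | Nh.
TERM: introduce B -> f, A -> h, C -> j and substitute in every rule of length ≥2.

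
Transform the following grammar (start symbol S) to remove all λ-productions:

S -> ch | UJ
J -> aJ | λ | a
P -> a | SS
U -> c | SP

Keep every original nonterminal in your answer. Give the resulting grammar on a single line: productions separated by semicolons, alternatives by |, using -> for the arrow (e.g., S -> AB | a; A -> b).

Nullable set: {J}.
S -> UJ: J nullable, giving U | UJ.
Drop J -> λ.
J -> aJ: J nullable, giving a | aJ.
Unchanged (no nullable symbols): S -> ch; J -> a; P -> SS; P -> a; U -> SP; U -> c.

S -> U | UJ | ch; J -> a | aJ; P -> a | SS; U -> c | SP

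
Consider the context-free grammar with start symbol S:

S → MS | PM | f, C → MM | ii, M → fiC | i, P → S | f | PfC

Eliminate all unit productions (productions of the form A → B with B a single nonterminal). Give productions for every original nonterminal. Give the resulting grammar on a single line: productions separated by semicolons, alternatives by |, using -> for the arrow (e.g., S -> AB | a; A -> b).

S -> f | MS | PM; C -> MM | ii; M -> i | fiC; P -> f | MS | PM | PfC

Unit productions: P->S.
Unit pairs (A ⇒* B via units): (P,S).
S: inherits non-unit rules of {S} → MS | PM | f.
C: inherits non-unit rules of {C} → MM | ii.
M: inherits non-unit rules of {M} → fiC | i.
P: inherits non-unit rules of {P, S} → MS | PM | PfC | f.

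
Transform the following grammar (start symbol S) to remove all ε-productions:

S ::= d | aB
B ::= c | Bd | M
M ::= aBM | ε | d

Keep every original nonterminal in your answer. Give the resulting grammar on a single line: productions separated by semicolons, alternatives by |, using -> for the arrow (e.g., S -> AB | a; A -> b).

Nullable set: {B, M}.
S -> aB: B nullable, giving a | aB.
B -> Bd: B nullable, giving Bd | d.
B -> M: M nullable, giving M.
Drop M -> ε.
M -> aBM: B, M nullable, giving a | aB | aBM | aM.
Unchanged (no nullable symbols): S -> d; B -> c; M -> d.

S -> a | d | aB; B -> M | c | d | Bd; M -> a | d | aB | aM | aBM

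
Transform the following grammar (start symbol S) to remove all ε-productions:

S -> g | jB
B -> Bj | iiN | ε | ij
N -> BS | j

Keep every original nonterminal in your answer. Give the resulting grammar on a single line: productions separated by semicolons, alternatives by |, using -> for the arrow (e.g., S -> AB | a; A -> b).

Nullable set: {B}.
S -> jB: B nullable, giving j | jB.
Drop B -> ε.
B -> Bj: B nullable, giving Bj | j.
N -> BS: B nullable, giving BS | S.
Unchanged (no nullable symbols): S -> g; B -> iiN; B -> ij; N -> j.

S -> g | j | jB; B -> j | Bj | ij | iiN; N -> S | j | BS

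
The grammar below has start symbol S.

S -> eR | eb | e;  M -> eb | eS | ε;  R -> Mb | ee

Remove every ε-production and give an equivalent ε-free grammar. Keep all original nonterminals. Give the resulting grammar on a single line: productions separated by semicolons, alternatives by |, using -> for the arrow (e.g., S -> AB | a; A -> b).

Nullable set: {M}.
Drop M -> ε.
R -> Mb: M nullable, giving Mb | b.
Unchanged (no nullable symbols): S -> e; S -> eR; S -> eb; M -> eS; M -> eb; R -> ee.

S -> e | eR | eb; M -> eS | eb; R -> b | Mb | ee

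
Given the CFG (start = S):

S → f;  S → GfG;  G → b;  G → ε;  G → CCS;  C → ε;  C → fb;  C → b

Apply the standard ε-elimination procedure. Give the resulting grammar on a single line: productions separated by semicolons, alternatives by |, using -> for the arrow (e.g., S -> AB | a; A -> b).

Nullable set: {C, G}.
S -> GfG: G, G nullable, giving Gf | GfG | f | fG.
Drop C -> ε.
Drop G -> ε.
G -> CCS: C, C nullable, giving CCS | CS | S.
Unchanged (no nullable symbols): S -> f; C -> b; C -> fb; G -> b.

S -> f | Gf | fG | GfG; C -> b | fb; G -> S | b | CS | CCS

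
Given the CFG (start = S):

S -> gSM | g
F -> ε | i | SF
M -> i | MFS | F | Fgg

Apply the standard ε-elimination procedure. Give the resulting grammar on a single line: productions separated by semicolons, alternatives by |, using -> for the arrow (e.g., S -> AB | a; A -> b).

Nullable set: {F, M}.
S -> gSM: M nullable, giving gS | gSM.
Drop F -> ε.
F -> SF: F nullable, giving S | SF.
M -> F: F nullable, giving F.
M -> Fgg: F nullable, giving Fgg | gg.
M -> MFS: M, F nullable, giving FS | MFS | MS | S.
Unchanged (no nullable symbols): S -> g; F -> i; M -> i.

S -> g | gS | gSM; F -> S | i | SF; M -> F | S | i | FS | MS | gg | Fgg | MFS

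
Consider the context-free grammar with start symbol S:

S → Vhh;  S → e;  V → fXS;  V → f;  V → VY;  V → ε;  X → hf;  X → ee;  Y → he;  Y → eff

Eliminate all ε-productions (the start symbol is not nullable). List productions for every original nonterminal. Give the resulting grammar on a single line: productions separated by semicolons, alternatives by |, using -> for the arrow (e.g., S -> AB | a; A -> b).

Nullable set: {V}.
S -> Vhh: V nullable, giving Vhh | hh.
Drop V -> ε.
V -> VY: V nullable, giving VY | Y.
Unchanged (no nullable symbols): S -> e; V -> f; V -> fXS; X -> ee; X -> hf; Y -> eff; Y -> he.

S -> e | hh | Vhh; V -> Y | f | VY | fXS; X -> ee | hf; Y -> he | eff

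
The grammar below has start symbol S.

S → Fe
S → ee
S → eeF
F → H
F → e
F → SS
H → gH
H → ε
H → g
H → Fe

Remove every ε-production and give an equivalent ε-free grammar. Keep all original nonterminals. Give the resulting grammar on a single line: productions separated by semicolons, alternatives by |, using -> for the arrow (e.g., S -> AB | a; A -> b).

Nullable set: {F, H}.
S -> Fe: F nullable, giving Fe | e.
S -> eeF: F nullable, giving ee | eeF.
F -> H: H nullable, giving H.
Drop H -> ε.
H -> Fe: F nullable, giving Fe | e.
H -> gH: H nullable, giving g | gH.
Unchanged (no nullable symbols): S -> ee; F -> SS; F -> e; H -> g.

S -> e | Fe | ee | eeF; F -> H | e | SS; H -> e | g | Fe | gH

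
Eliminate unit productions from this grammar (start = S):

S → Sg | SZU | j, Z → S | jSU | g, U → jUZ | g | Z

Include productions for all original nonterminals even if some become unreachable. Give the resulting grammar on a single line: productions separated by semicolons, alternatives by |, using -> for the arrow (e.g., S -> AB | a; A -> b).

Unit productions: U->Z, Z->S.
Unit pairs (A ⇒* B via units): (U,S), (U,Z), (Z,S).
S: inherits non-unit rules of {S} → SZU | Sg | j.
U: inherits non-unit rules of {S, U, Z} → SZU | Sg | g | j | jSU | jUZ.
Z: inherits non-unit rules of {S, Z} → SZU | Sg | g | j | jSU.

S -> j | Sg | SZU; U -> g | j | Sg | SZU | jSU | jUZ; Z -> g | j | Sg | SZU | jSU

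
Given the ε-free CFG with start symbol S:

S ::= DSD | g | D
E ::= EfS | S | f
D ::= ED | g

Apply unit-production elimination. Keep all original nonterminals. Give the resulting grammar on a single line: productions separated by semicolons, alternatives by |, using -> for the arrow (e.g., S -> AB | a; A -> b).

Unit productions: E->S, S->D.
Unit pairs (A ⇒* B via units): (E,D), (E,S), (S,D).
S: inherits non-unit rules of {D, S} → DSD | ED | g.
D: inherits non-unit rules of {D} → ED | g.
E: inherits non-unit rules of {D, E, S} → DSD | ED | EfS | f | g.

S -> g | ED | DSD; D -> g | ED; E -> f | g | ED | DSD | EfS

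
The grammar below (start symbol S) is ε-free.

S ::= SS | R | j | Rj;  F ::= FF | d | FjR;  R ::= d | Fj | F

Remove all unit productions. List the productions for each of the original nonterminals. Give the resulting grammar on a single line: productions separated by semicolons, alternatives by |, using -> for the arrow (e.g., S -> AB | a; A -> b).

Unit productions: R->F, S->R.
Unit pairs (A ⇒* B via units): (R,F), (S,F), (S,R).
S: inherits non-unit rules of {F, R, S} → FF | Fj | FjR | Rj | SS | d | j.
F: inherits non-unit rules of {F} → FF | FjR | d.
R: inherits non-unit rules of {F, R} → FF | Fj | FjR | d.

S -> d | j | FF | Fj | Rj | SS | FjR; F -> d | FF | FjR; R -> d | FF | Fj | FjR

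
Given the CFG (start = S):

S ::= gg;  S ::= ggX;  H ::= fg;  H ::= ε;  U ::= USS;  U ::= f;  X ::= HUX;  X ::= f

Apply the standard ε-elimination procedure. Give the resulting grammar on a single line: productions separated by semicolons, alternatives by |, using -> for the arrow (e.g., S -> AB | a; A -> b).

Nullable set: {H}.
Drop H -> ε.
X -> HUX: H nullable, giving HUX | UX.
Unchanged (no nullable symbols): S -> gg; S -> ggX; H -> fg; U -> USS; U -> f; X -> f.

S -> gg | ggX; H -> fg; U -> f | USS; X -> f | UX | HUX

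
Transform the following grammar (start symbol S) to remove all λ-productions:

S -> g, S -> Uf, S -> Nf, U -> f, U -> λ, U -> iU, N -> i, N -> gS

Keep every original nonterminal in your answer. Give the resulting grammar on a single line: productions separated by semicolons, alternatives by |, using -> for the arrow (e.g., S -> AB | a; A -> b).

Nullable set: {U}.
S -> Uf: U nullable, giving Uf | f.
Drop U -> λ.
U -> iU: U nullable, giving i | iU.
Unchanged (no nullable symbols): S -> Nf; S -> g; N -> gS; N -> i; U -> f.

S -> f | g | Nf | Uf; N -> i | gS; U -> f | i | iU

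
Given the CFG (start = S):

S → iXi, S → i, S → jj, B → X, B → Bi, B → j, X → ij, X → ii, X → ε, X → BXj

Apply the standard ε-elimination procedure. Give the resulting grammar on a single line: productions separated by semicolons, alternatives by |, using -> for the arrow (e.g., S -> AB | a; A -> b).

Nullable set: {B, X}.
S -> iXi: X nullable, giving iXi | ii.
B -> Bi: B nullable, giving Bi | i.
B -> X: X nullable, giving X.
Drop X -> ε.
X -> BXj: B, X nullable, giving BXj | Bj | Xj | j.
Unchanged (no nullable symbols): S -> i; S -> jj; B -> j; X -> ii; X -> ij.

S -> i | ii | jj | iXi; B -> X | i | j | Bi; X -> j | Bj | Xj | ii | ij | BXj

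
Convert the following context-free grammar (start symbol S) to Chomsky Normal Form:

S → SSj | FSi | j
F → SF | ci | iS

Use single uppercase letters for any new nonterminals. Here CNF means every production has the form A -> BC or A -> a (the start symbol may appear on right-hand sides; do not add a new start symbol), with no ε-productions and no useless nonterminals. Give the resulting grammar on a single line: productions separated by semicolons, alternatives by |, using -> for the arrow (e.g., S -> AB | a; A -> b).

S -> j | FD | SE; A -> c; B -> i; C -> j; D -> SB; E -> SC; F -> AB | BS | SF

No ε-productions.
No unit productions to eliminate.
TERM: introduce A -> c, B -> i, C -> j and substitute in every rule of length ≥2.
BIN: S -> FSB becomes S -> FD, D -> SB; S -> SSC becomes S -> SE, E -> SC.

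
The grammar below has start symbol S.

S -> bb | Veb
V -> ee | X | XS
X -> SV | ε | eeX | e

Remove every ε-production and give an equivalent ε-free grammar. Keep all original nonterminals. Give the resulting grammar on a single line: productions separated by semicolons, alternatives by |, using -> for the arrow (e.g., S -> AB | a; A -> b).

Nullable set: {V, X}.
S -> Veb: V nullable, giving Veb | eb.
V -> X: X nullable, giving X.
V -> XS: X nullable, giving S | XS.
Drop X -> ε.
X -> SV: V nullable, giving S | SV.
X -> eeX: X nullable, giving ee | eeX.
Unchanged (no nullable symbols): S -> bb; V -> ee; X -> e.

S -> bb | eb | Veb; V -> S | X | XS | ee; X -> S | e | SV | ee | eeX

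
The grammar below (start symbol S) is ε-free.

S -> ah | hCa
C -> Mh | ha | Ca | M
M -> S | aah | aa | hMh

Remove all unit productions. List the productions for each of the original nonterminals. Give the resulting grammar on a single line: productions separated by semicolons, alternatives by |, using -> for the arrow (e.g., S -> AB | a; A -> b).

S -> ah | hCa; C -> Ca | Mh | aa | ah | ha | aah | hCa | hMh; M -> aa | ah | aah | hCa | hMh

Unit productions: C->M, M->S.
Unit pairs (A ⇒* B via units): (C,M), (C,S), (M,S).
S: inherits non-unit rules of {S} → ah | hCa.
C: inherits non-unit rules of {C, M, S} → Ca | Mh | aa | aah | ah | hCa | hMh | ha.
M: inherits non-unit rules of {M, S} → aa | aah | ah | hCa | hMh.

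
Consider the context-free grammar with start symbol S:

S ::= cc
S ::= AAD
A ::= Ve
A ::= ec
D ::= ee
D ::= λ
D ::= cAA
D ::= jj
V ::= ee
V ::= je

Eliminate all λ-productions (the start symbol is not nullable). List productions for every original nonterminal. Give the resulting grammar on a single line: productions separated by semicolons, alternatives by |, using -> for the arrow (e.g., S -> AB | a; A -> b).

Nullable set: {D}.
S -> AAD: D nullable, giving AA | AAD.
Drop D -> λ.
Unchanged (no nullable symbols): S -> cc; A -> Ve; A -> ec; D -> cAA; D -> ee; D -> jj; V -> ee; V -> je.

S -> AA | cc | AAD; A -> Ve | ec; D -> ee | jj | cAA; V -> ee | je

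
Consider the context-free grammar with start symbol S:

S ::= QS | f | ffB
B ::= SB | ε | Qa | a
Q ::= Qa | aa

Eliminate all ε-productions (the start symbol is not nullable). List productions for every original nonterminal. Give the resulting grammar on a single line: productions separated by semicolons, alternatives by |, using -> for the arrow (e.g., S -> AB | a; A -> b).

Nullable set: {B}.
S -> ffB: B nullable, giving ff | ffB.
Drop B -> ε.
B -> SB: B nullable, giving S | SB.
Unchanged (no nullable symbols): S -> QS; S -> f; B -> Qa; B -> a; Q -> Qa; Q -> aa.

S -> f | QS | ff | ffB; B -> S | a | Qa | SB; Q -> Qa | aa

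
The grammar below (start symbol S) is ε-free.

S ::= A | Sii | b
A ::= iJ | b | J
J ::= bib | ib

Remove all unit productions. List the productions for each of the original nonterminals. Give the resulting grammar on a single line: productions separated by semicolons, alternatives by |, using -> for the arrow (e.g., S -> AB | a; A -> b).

Unit productions: A->J, S->A.
Unit pairs (A ⇒* B via units): (A,J), (S,A), (S,J).
S: inherits non-unit rules of {A, J, S} → Sii | b | bib | iJ | ib.
A: inherits non-unit rules of {A, J} → b | bib | iJ | ib.
J: inherits non-unit rules of {J} → bib | ib.

S -> b | iJ | ib | Sii | bib; A -> b | iJ | ib | bib; J -> ib | bib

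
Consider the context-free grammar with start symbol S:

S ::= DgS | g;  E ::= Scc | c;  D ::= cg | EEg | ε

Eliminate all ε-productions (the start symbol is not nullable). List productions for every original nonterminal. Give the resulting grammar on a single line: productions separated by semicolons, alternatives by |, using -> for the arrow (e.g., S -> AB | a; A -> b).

Nullable set: {D}.
S -> DgS: D nullable, giving DgS | gS.
Drop D -> ε.
Unchanged (no nullable symbols): S -> g; D -> EEg; D -> cg; E -> Scc; E -> c.

S -> g | gS | DgS; D -> cg | EEg; E -> c | Scc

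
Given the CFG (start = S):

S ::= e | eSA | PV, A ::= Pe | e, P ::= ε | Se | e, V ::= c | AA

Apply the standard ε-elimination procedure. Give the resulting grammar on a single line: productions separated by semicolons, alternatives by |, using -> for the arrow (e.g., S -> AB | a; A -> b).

Nullable set: {P}.
S -> PV: P nullable, giving PV | V.
A -> Pe: P nullable, giving Pe | e.
Drop P -> ε.
Unchanged (no nullable symbols): S -> e; S -> eSA; A -> e; P -> Se; P -> e; V -> AA; V -> c.

S -> V | e | PV | eSA; A -> e | Pe; P -> e | Se; V -> c | AA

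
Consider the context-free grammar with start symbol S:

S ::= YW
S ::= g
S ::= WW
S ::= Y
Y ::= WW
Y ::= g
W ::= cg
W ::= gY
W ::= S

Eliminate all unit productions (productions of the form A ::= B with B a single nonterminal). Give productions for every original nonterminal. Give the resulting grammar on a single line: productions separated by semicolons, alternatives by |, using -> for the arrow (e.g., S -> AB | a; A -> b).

Unit productions: S->Y, W->S.
Unit pairs (A ⇒* B via units): (S,Y), (W,S), (W,Y).
S: inherits non-unit rules of {S, Y} → WW | YW | g.
W: inherits non-unit rules of {S, W, Y} → WW | YW | cg | g | gY.
Y: inherits non-unit rules of {Y} → WW | g.

S -> g | WW | YW; W -> g | WW | YW | cg | gY; Y -> g | WW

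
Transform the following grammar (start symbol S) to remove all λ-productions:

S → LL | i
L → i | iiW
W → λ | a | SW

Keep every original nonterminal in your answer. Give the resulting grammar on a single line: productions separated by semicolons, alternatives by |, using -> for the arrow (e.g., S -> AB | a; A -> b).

Nullable set: {W}.
L -> iiW: W nullable, giving ii | iiW.
Drop W -> λ.
W -> SW: W nullable, giving S | SW.
Unchanged (no nullable symbols): S -> LL; S -> i; L -> i; W -> a.

S -> i | LL; L -> i | ii | iiW; W -> S | a | SW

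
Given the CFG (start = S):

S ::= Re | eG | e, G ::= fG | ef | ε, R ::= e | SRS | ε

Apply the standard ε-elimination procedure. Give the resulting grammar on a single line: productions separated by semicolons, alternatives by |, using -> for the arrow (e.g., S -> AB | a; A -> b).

S -> e | Re | eG; G -> f | ef | fG; R -> e | SS | SRS

Nullable set: {G, R}.
S -> Re: R nullable, giving Re | e.
S -> eG: G nullable, giving e | eG.
Drop G -> ε.
G -> fG: G nullable, giving f | fG.
Drop R -> ε.
R -> SRS: R nullable, giving SRS | SS.
Unchanged (no nullable symbols): S -> e; G -> ef; R -> e.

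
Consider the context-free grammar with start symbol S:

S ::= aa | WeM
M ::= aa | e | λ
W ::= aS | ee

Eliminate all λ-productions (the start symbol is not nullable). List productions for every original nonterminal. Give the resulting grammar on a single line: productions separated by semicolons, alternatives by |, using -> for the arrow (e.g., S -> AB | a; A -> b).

S -> We | aa | WeM; M -> e | aa; W -> aS | ee

Nullable set: {M}.
S -> WeM: M nullable, giving We | WeM.
Drop M -> λ.
Unchanged (no nullable symbols): S -> aa; M -> aa; M -> e; W -> aS; W -> ee.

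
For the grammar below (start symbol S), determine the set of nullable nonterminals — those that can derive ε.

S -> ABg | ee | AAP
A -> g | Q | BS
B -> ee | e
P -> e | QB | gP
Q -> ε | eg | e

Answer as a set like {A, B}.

Directly nullable (have an ε-rule): {Q}.
A is nullable via A -> Q (every symbol on the right is already known nullable).
Not nullable: B, P, S — each has a terminal in every rule's right-hand side or depends on a non-nullable symbol.

{A, Q}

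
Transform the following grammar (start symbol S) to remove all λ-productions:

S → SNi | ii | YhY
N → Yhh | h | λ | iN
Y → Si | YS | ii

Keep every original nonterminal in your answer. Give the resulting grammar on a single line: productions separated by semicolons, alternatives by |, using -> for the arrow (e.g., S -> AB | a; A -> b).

S -> Si | ii | SNi | YhY; N -> h | i | iN | Yhh; Y -> Si | YS | ii

Nullable set: {N}.
S -> SNi: N nullable, giving SNi | Si.
Drop N -> λ.
N -> iN: N nullable, giving i | iN.
Unchanged (no nullable symbols): S -> YhY; S -> ii; N -> Yhh; N -> h; Y -> Si; Y -> YS; Y -> ii.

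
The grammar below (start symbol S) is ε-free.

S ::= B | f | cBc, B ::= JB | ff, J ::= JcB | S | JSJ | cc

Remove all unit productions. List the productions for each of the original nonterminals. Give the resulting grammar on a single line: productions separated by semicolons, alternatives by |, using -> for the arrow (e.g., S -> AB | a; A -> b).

S -> f | JB | ff | cBc; B -> JB | ff; J -> f | JB | cc | ff | JSJ | JcB | cBc

Unit productions: J->S, S->B.
Unit pairs (A ⇒* B via units): (J,B), (J,S), (S,B).
S: inherits non-unit rules of {B, S} → JB | cBc | f | ff.
B: inherits non-unit rules of {B} → JB | ff.
J: inherits non-unit rules of {B, J, S} → JB | JSJ | JcB | cBc | cc | f | ff.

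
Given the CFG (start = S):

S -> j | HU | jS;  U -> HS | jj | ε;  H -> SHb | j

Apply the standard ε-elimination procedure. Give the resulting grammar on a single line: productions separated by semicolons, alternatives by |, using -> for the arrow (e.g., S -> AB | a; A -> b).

Nullable set: {U}.
S -> HU: U nullable, giving H | HU.
Drop U -> ε.
Unchanged (no nullable symbols): S -> j; S -> jS; H -> SHb; H -> j; U -> HS; U -> jj.

S -> H | j | HU | jS; H -> j | SHb; U -> HS | jj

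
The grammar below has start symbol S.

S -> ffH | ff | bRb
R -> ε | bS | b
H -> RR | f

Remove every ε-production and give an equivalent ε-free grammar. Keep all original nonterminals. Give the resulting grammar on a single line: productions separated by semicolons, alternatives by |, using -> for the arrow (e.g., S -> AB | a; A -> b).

Nullable set: {H, R}.
S -> bRb: R nullable, giving bRb | bb.
S -> ffH: H nullable, giving ff | ffH.
H -> RR: R, R nullable, giving R | RR.
Drop R -> ε.
Unchanged (no nullable symbols): S -> ff; H -> f; R -> b; R -> bS.

S -> bb | ff | bRb | ffH; H -> R | f | RR; R -> b | bS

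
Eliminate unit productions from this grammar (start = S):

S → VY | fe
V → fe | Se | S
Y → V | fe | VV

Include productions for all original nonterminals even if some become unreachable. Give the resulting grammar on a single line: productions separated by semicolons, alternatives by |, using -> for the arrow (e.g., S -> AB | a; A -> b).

Unit productions: V->S, Y->V.
Unit pairs (A ⇒* B via units): (V,S), (Y,S), (Y,V).
S: inherits non-unit rules of {S} → VY | fe.
V: inherits non-unit rules of {S, V} → Se | VY | fe.
Y: inherits non-unit rules of {S, V, Y} → Se | VV | VY | fe.

S -> VY | fe; V -> Se | VY | fe; Y -> Se | VV | VY | fe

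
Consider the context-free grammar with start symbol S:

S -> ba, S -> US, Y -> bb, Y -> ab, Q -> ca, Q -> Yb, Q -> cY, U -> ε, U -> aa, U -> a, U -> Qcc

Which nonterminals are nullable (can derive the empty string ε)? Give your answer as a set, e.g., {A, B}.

Directly nullable (have an ε-rule): {U}.
Not nullable: Q, S, Y — each has a terminal in every rule's right-hand side or depends on a non-nullable symbol.

{U}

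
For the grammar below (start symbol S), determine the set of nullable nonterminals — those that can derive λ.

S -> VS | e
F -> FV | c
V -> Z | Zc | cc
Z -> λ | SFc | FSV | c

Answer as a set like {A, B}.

Directly nullable (have an ε-rule): {Z}.
V is nullable via V -> Z (every symbol on the right is already known nullable).
Not nullable: F, S — each has a terminal in every rule's right-hand side or depends on a non-nullable symbol.

{V, Z}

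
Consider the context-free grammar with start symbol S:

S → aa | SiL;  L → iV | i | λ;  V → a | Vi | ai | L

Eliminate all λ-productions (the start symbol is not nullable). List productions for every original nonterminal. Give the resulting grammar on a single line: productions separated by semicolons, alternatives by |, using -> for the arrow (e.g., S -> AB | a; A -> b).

S -> Si | aa | SiL; L -> i | iV; V -> L | a | i | Vi | ai

Nullable set: {L, V}.
S -> SiL: L nullable, giving Si | SiL.
Drop L -> λ.
L -> iV: V nullable, giving i | iV.
V -> L: L nullable, giving L.
V -> Vi: V nullable, giving Vi | i.
Unchanged (no nullable symbols): S -> aa; L -> i; V -> a; V -> ai.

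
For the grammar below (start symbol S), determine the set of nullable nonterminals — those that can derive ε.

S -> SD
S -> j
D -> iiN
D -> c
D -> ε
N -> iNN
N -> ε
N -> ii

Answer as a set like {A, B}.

{D, N}

Directly nullable (have an ε-rule): {D, N}.
Not nullable: S — each has a terminal in every rule's right-hand side or depends on a non-nullable symbol.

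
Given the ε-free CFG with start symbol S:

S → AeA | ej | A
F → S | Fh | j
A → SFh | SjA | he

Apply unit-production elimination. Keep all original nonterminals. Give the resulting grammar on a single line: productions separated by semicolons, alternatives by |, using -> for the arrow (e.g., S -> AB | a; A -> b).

S -> ej | he | AeA | SFh | SjA; A -> he | SFh | SjA; F -> j | Fh | ej | he | AeA | SFh | SjA

Unit productions: F->S, S->A.
Unit pairs (A ⇒* B via units): (F,A), (F,S), (S,A).
S: inherits non-unit rules of {A, S} → AeA | SFh | SjA | ej | he.
A: inherits non-unit rules of {A} → SFh | SjA | he.
F: inherits non-unit rules of {A, F, S} → AeA | Fh | SFh | SjA | ej | he | j.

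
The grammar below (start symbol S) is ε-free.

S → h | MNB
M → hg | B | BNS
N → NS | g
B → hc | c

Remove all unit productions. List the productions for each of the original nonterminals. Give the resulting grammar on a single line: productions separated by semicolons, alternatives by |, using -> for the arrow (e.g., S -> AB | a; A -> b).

Unit productions: M->B.
Unit pairs (A ⇒* B via units): (M,B).
S: inherits non-unit rules of {S} → MNB | h.
B: inherits non-unit rules of {B} → c | hc.
M: inherits non-unit rules of {B, M} → BNS | c | hc | hg.
N: inherits non-unit rules of {N} → NS | g.

S -> h | MNB; B -> c | hc; M -> c | hc | hg | BNS; N -> g | NS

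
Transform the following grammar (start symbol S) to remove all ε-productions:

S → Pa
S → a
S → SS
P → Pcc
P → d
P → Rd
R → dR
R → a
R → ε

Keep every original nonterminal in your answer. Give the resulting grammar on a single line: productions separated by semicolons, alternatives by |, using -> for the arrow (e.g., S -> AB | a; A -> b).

S -> a | Pa | SS; P -> d | Rd | Pcc; R -> a | d | dR

Nullable set: {R}.
P -> Rd: R nullable, giving Rd | d.
Drop R -> ε.
R -> dR: R nullable, giving d | dR.
Unchanged (no nullable symbols): S -> Pa; S -> SS; S -> a; P -> Pcc; P -> d; R -> a.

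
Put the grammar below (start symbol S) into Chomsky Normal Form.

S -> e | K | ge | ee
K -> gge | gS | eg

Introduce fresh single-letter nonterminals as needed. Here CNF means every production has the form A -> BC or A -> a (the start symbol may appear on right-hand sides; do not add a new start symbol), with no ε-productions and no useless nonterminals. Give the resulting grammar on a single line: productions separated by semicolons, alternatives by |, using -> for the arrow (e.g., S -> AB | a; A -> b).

No ε-productions.
After unit-elimination: S -> e | ee | eg | gS | ge | gge; K -> eg | gS | gge.
TERM: introduce A -> e, B -> g and substitute in every rule of length ≥2.
BIN: K -> BBA becomes K -> BC, C -> BA; S -> BBA becomes S -> BD, D -> BA.
Drop unreachable/unproductive: K.

S -> e | AA | AB | BA | BD | BS; A -> e; B -> g; D -> BA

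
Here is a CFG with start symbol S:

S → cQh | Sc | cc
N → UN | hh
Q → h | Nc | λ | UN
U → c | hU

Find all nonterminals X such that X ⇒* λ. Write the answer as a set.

Directly nullable (have an ε-rule): {Q}.
Not nullable: N, S, U — each has a terminal in every rule's right-hand side or depends on a non-nullable symbol.

{Q}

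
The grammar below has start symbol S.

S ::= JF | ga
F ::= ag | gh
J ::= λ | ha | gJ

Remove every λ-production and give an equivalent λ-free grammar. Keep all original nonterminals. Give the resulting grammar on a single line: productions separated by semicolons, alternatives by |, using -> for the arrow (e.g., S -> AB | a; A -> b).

S -> F | JF | ga; F -> ag | gh; J -> g | gJ | ha

Nullable set: {J}.
S -> JF: J nullable, giving F | JF.
Drop J -> λ.
J -> gJ: J nullable, giving g | gJ.
Unchanged (no nullable symbols): S -> ga; F -> ag; F -> gh; J -> ha.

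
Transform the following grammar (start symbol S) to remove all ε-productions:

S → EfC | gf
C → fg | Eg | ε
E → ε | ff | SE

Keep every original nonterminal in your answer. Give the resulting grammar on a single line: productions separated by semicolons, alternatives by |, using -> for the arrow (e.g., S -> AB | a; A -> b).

S -> f | Ef | fC | gf | EfC; C -> g | Eg | fg; E -> S | SE | ff

Nullable set: {C, E}.
S -> EfC: E, C nullable, giving Ef | EfC | f | fC.
Drop C -> ε.
C -> Eg: E nullable, giving Eg | g.
Drop E -> ε.
E -> SE: E nullable, giving S | SE.
Unchanged (no nullable symbols): S -> gf; C -> fg; E -> ff.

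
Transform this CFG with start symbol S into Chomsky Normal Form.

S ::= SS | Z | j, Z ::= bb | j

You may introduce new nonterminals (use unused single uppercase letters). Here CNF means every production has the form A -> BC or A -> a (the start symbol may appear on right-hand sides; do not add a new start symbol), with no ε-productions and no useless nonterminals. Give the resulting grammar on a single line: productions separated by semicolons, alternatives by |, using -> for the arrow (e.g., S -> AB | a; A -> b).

S -> j | AA | SS; A -> b

No ε-productions.
After unit-elimination: S -> j | SS | bb; Z -> j | bb.
TERM: introduce A -> b and substitute in every rule of length ≥2.
Drop unreachable/unproductive: Z.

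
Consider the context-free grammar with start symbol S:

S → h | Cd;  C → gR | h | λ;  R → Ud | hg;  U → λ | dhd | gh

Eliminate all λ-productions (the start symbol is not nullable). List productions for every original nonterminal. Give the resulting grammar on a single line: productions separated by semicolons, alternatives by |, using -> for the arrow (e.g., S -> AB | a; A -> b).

Nullable set: {C, U}.
S -> Cd: C nullable, giving Cd | d.
Drop C -> λ.
R -> Ud: U nullable, giving Ud | d.
Drop U -> λ.
Unchanged (no nullable symbols): S -> h; C -> gR; C -> h; R -> hg; U -> dhd; U -> gh.

S -> d | h | Cd; C -> h | gR; R -> d | Ud | hg; U -> gh | dhd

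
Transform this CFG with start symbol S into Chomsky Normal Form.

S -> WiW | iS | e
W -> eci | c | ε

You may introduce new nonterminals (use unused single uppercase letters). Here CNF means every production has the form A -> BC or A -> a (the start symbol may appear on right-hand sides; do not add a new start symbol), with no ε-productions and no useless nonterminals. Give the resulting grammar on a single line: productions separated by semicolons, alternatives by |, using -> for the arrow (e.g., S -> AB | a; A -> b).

Nullable: {W}; after ε-elimination: S -> e | i | Wi | iS | iW | WiW; W -> c | eci.
No unit productions to eliminate.
TERM: introduce C -> c, B -> e, A -> i and substitute in every rule of length ≥2.
BIN: S -> WAW becomes S -> WD, D -> AW; W -> BCA becomes W -> BE, E -> CA.

S -> e | i | AS | AW | WA | WD; A -> i; B -> e; C -> c; D -> AW; E -> CA; W -> c | BE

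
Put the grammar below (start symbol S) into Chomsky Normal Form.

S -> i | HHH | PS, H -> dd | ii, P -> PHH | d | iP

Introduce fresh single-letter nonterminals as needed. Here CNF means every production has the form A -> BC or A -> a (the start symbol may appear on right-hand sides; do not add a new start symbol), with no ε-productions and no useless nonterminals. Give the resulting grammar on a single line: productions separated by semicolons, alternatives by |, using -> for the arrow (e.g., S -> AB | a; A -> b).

No ε-productions.
No unit productions to eliminate.
TERM: introduce A -> d, B -> i and substitute in every rule of length ≥2.
BIN: P -> PHH becomes P -> PC, C -> HH; S -> HHH becomes S -> HD, D -> HH.

S -> i | HD | PS; A -> d; B -> i; C -> HH; D -> HH; H -> AA | BB; P -> d | BP | PC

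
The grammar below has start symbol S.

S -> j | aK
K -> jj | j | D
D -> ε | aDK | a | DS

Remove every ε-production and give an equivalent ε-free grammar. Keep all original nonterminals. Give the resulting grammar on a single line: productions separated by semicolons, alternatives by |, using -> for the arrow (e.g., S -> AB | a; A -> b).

S -> a | j | aK; D -> S | a | DS | aD | aK | aDK; K -> D | j | jj

Nullable set: {D, K}.
S -> aK: K nullable, giving a | aK.
Drop D -> ε.
D -> DS: D nullable, giving DS | S.
D -> aDK: D, K nullable, giving a | aD | aDK | aK.
K -> D: D nullable, giving D.
Unchanged (no nullable symbols): S -> j; D -> a; K -> j; K -> jj.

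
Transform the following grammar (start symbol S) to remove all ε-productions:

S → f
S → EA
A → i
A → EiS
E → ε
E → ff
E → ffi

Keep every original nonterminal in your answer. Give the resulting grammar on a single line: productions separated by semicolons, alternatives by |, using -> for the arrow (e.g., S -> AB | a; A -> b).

Nullable set: {E}.
S -> EA: E nullable, giving A | EA.
A -> EiS: E nullable, giving EiS | iS.
Drop E -> ε.
Unchanged (no nullable symbols): S -> f; A -> i; E -> ff; E -> ffi.

S -> A | f | EA; A -> i | iS | EiS; E -> ff | ffi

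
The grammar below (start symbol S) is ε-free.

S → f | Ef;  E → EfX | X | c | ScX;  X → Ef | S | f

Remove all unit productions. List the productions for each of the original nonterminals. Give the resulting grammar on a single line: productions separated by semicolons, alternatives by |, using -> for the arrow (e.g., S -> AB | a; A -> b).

S -> f | Ef; E -> c | f | Ef | EfX | ScX; X -> f | Ef

Unit productions: E->X, X->S.
Unit pairs (A ⇒* B via units): (E,S), (E,X), (X,S).
S: inherits non-unit rules of {S} → Ef | f.
E: inherits non-unit rules of {E, S, X} → Ef | EfX | ScX | c | f.
X: inherits non-unit rules of {S, X} → Ef | f.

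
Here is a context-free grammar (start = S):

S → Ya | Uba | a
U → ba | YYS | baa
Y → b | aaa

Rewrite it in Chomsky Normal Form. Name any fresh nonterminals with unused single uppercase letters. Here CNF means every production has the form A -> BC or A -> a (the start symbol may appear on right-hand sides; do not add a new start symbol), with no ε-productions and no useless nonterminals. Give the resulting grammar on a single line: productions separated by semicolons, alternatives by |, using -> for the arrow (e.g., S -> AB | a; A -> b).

No ε-productions.
No unit productions to eliminate.
TERM: introduce B -> a, A -> b and substitute in every rule of length ≥2.
BIN: S -> UAB becomes S -> UC, C -> AB; U -> ABB becomes U -> AD, D -> BB; U -> YYS becomes U -> YE, E -> YS; Y -> BBB becomes Y -> BF, F -> BB.

S -> a | UC | YB; A -> b; B -> a; C -> AB; D -> BB; E -> YS; F -> BB; U -> AB | AD | YE; Y -> b | BF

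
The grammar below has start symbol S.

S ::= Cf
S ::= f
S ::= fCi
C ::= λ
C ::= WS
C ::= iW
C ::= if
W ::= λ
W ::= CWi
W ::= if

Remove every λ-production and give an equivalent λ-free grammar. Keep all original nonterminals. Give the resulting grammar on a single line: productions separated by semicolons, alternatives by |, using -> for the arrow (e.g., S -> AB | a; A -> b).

Nullable set: {C, W}.
S -> Cf: C nullable, giving Cf | f.
S -> fCi: C nullable, giving fCi | fi.
Drop C -> λ.
C -> WS: W nullable, giving S | WS.
C -> iW: W nullable, giving i | iW.
Drop W -> λ.
W -> CWi: C, W nullable, giving CWi | Ci | Wi | i.
Unchanged (no nullable symbols): S -> f; C -> if; W -> if.

S -> f | Cf | fi | fCi; C -> S | i | WS | iW | if; W -> i | Ci | Wi | if | CWi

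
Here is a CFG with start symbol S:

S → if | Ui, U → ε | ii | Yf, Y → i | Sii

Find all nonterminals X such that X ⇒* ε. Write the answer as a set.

{U}

Directly nullable (have an ε-rule): {U}.
Not nullable: S, Y — each has a terminal in every rule's right-hand side or depends on a non-nullable symbol.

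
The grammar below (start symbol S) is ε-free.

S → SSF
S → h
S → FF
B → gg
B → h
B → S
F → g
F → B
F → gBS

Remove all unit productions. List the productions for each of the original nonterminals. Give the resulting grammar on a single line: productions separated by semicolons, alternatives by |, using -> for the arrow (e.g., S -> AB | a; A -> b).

Unit productions: B->S, F->B.
Unit pairs (A ⇒* B via units): (B,S), (F,B), (F,S).
S: inherits non-unit rules of {S} → FF | SSF | h.
B: inherits non-unit rules of {B, S} → FF | SSF | gg | h.
F: inherits non-unit rules of {B, F, S} → FF | SSF | g | gBS | gg | h.

S -> h | FF | SSF; B -> h | FF | gg | SSF; F -> g | h | FF | gg | SSF | gBS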